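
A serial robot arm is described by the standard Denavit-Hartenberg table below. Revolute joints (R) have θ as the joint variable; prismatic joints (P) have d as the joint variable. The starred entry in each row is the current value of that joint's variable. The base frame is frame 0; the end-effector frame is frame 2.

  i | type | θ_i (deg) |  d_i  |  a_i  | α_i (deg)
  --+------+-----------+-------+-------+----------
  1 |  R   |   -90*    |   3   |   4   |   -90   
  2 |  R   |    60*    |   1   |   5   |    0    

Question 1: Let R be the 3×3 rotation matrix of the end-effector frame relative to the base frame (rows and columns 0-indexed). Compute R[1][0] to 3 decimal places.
End-effector x-axis (col 0 of R) = (0.0000,-0.5000,-0.8660)
R[1][0] = -0.5000

-0.500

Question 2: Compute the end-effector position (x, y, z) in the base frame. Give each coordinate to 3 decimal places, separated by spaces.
after link 1: o_1 = (0.0000, -4.0000, 3.0000)
after link 2: o_2 = (1.0000, -6.5000, -1.3301)

1.000 -6.500 -1.330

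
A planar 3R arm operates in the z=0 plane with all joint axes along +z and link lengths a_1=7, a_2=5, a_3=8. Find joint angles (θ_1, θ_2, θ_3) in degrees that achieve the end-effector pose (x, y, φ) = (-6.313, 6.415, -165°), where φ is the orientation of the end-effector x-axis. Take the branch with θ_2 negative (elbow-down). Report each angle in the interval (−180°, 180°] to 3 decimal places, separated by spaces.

wrist centre = target − a_3·(cos φ, sin φ) = (1.4144, 8.4856)
cos θ_2 = (74.0051−7²−5²)/(2·7·5) = 0.0001; θ_2 = -89.9958° (elbow-down)
β = atan2(8.4856,1.4144) = 80.5367°; ψ = atan2(-5.0000,7.0004) = -35.5363°
θ_1 = β − ψ = 116.0730°
θ_3 = φ − θ_1 − θ_2 = 168.9228° (wrapped to (-180°,180°])

116.073 -89.996 168.923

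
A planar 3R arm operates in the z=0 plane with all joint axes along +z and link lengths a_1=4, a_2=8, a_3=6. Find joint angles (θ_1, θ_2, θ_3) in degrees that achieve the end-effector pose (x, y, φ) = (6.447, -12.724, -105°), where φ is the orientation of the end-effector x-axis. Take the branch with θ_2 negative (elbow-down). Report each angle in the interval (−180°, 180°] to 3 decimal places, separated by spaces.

-0.003 -59.998 -44.999

wrist centre = target − a_3·(cos φ, sin φ) = (7.9999, -6.9284)
cos θ_2 = (112.0020−4²−8²)/(2·4·8) = 0.5000; θ_2 = -59.9980° (elbow-down)
β = atan2(-6.9284,7.9999) = -40.8947°; ψ = atan2(-6.9281,8.0002) = -40.8919°
θ_1 = β − ψ = -0.0028°
θ_3 = φ − θ_1 − θ_2 = -44.9993° (wrapped to (-180°,180°])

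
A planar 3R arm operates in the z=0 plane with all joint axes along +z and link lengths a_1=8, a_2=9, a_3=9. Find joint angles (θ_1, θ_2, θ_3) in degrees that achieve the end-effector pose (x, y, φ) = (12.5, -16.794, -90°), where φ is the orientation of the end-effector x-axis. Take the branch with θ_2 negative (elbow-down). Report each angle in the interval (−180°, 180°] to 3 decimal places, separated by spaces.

wrist centre = target − a_3·(cos φ, sin φ) = (12.5000, -7.7940)
cos θ_2 = (216.9964−8²−9²)/(2·8·9) = 0.5000; θ_2 = -60.0016° (elbow-down)
β = atan2(-7.7940,12.5000) = -31.9444°; ψ = atan2(-7.7944,12.4998) = -31.9460°
θ_1 = β − ψ = 0.0016°
θ_3 = φ − θ_1 − θ_2 = -30.0000° (wrapped to (-180°,180°])

0.002 -60.002 -30.000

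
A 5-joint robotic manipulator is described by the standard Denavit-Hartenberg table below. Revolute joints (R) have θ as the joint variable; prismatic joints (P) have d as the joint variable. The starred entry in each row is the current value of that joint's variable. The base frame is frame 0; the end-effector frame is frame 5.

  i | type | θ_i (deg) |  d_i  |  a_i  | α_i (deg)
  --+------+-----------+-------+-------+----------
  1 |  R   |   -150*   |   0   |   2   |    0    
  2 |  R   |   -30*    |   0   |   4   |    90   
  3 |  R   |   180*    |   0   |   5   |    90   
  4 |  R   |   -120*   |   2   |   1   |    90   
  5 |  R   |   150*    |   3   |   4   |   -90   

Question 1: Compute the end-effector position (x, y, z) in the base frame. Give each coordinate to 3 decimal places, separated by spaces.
-2.098 2.634 4.000

after link 1: o_1 = (-1.7321, -1.0000, 0.0000)
after link 2: o_2 = (-5.7321, -1.0000, 0.0000)
after link 3: o_3 = (-0.7321, -1.0000, 0.0000)
after link 4: o_4 = (-1.2321, -1.8660, 2.0000)
after link 5: o_5 = (-2.0981, 2.6340, 4.0000)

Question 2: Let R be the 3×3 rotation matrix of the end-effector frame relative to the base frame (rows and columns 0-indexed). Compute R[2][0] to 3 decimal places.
End-effector x-axis (col 0 of R) = (0.4330,0.7500,0.5000)
R[2][0] = 0.5000

0.500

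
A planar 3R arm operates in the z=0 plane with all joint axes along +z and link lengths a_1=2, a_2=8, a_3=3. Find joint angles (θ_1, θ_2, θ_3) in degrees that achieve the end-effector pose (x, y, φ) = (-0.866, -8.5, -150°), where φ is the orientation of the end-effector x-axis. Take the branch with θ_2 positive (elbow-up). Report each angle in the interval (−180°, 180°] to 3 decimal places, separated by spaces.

177.796 120.000 -87.796

wrist centre = target − a_3·(cos φ, sin φ) = (1.7321, -7.0000)
cos θ_2 = (52.0001−2²−8²)/(2·2·8) = -0.5000; θ_2 = 119.9998° (elbow-up)
β = atan2(-7.0000,1.7321) = -76.1019°; ψ = atan2(6.9282,-2.0000) = 106.1019°
θ_1 = β − ψ = -182.2038°
θ_3 = φ − θ_1 − θ_2 = -87.7960° (wrapped to (-180°,180°])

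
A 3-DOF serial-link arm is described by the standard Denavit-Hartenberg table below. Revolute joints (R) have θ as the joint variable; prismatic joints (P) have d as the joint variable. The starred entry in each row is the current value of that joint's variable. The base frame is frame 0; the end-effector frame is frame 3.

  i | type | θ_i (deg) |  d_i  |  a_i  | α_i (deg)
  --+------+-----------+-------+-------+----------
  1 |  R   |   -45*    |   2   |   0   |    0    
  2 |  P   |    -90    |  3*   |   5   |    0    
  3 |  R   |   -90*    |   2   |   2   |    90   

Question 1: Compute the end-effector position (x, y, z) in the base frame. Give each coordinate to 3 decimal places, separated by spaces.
after link 1: o_1 = (0.0000, 0.0000, 2.0000)
after link 2: o_2 = (-3.5355, -3.5355, 5.0000)
after link 3: o_3 = (-4.9497, -2.1213, 7.0000)

-4.950 -2.121 7.000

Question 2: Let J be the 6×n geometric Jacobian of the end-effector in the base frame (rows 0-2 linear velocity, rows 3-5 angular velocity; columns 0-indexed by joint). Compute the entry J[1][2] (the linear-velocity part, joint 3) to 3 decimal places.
axis z_2 = (0.0000,0.0000,1.0000); lever o_n−o_2 = (-1.4142,1.4142,2.0000)
cross product → J_v[:, 2] = (-1.4142,-1.4142,0.0000)
J_ω[:, 2] = z_2
entry J[1][2] = -1.4142

-1.414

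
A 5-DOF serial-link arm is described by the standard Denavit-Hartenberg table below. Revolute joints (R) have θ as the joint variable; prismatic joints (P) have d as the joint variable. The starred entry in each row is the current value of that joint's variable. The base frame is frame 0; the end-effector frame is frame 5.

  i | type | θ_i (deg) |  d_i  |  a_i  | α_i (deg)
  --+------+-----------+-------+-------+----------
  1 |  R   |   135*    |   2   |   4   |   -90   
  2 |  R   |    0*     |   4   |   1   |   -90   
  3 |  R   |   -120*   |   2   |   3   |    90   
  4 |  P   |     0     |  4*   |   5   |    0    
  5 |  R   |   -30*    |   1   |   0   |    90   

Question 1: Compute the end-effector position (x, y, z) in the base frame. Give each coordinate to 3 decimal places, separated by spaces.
-3.605 -8.314 0.000

after link 1: o_1 = (-2.8284, 2.8284, 2.0000)
after link 2: o_2 = (-6.3640, 0.7071, 2.0000)
after link 3: o_3 = (-7.1404, -2.1907, 0.0000)
after link 4: o_4 = (-4.5708, -8.0556, 0.0000)
after link 5: o_5 = (-3.6049, -8.3144, 0.0000)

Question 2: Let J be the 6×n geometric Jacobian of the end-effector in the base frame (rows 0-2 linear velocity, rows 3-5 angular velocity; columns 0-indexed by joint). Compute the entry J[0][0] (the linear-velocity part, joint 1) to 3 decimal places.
8.314

axis z_0 = ẑ; lever o_n−o_0 = (-3.6049,-8.3144,0.0000)
cross product → J_v[:, 0] = (8.3144,-3.6049,0.0000)
J_ω[:, 0] = z_0
entry J[0][0] = 8.3144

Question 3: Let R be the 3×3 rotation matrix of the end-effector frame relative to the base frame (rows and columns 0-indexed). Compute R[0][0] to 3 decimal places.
-0.224

End-effector x-axis (col 0 of R) = (-0.2241,-0.8365,0.5000)
R[0][0] = -0.2241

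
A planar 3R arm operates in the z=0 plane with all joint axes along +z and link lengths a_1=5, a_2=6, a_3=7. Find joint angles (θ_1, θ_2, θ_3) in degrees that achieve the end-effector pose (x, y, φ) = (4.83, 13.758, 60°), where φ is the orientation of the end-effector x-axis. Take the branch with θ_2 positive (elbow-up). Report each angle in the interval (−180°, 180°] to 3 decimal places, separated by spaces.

29.997 90.005 -60.003

wrist centre = target − a_3·(cos φ, sin φ) = (1.3300, 7.6958)
cos θ_2 = (60.9946−5²−6²)/(2·5·6) = -0.0001; θ_2 = 90.0052° (elbow-up)
β = atan2(7.6958,1.3300) = 80.1949°; ψ = atan2(6.0000,4.9995) = 50.1975°
θ_1 = β − ψ = 29.9975°
θ_3 = φ − θ_1 − θ_2 = -60.0026° (wrapped to (-180°,180°])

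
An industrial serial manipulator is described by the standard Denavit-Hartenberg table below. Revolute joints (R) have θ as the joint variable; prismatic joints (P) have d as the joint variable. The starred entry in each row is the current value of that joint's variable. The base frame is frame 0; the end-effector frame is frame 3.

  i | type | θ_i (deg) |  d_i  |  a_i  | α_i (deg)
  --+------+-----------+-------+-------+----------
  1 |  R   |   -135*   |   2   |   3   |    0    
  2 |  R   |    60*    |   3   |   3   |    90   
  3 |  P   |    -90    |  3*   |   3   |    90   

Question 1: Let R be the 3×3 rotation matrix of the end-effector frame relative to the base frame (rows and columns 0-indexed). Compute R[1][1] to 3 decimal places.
End-effector y-axis (col 1 of R) = (-0.9659,-0.2588,0.0000)
R[1][1] = -0.2588

-0.259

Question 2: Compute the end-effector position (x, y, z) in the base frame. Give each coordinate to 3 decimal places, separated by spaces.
-4.243 -5.796 2.000

after link 1: o_1 = (-2.1213, -2.1213, 2.0000)
after link 2: o_2 = (-1.3449, -5.0191, 5.0000)
after link 3: o_3 = (-4.2426, -5.7956, 2.0000)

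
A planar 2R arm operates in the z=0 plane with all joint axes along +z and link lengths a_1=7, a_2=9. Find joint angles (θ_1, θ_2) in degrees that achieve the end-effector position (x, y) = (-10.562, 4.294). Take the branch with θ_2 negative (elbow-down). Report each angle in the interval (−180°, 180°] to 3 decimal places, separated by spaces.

-149.998 -90.003

cos θ_2 = (129.9943−7²−9²)/(2·7·9) = -0.0000; θ_2 = -90.0026° (elbow-down)
β = atan2(4.2940,-10.5620) = 157.8757°; ψ = atan2(-9.0000,6.9996) = -52.1266°
θ_1 = β − ψ = 210.0023°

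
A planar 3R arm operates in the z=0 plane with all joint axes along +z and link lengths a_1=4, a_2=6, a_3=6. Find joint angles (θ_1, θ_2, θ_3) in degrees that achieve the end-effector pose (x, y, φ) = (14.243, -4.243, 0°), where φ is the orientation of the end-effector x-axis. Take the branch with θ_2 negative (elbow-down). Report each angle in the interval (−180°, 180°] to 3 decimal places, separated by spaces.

wrist centre = target − a_3·(cos φ, sin φ) = (8.2430, -4.2430)
cos θ_2 = (85.9501−4²−6²)/(2·4·6) = 0.7073; θ_2 = -44.9849° (elbow-down)
β = atan2(-4.2430,8.2430) = -27.2367°; ψ = atan2(-4.2415,8.2438) = -27.2264°
θ_1 = β − ψ = -0.0103°
θ_3 = φ − θ_1 − θ_2 = 44.9951° (wrapped to (-180°,180°])

-0.010 -44.985 44.995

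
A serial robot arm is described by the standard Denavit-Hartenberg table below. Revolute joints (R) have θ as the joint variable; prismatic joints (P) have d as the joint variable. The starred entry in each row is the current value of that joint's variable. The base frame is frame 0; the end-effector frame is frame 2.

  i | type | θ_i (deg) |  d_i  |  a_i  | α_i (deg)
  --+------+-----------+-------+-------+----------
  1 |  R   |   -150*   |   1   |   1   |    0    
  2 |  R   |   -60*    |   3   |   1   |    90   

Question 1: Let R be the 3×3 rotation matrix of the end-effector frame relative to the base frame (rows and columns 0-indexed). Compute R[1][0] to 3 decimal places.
End-effector x-axis (col 0 of R) = (-0.8660,0.5000,0.0000)
R[1][0] = 0.5000

0.500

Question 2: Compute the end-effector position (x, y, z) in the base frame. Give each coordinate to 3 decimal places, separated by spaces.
after link 1: o_1 = (-0.8660, -0.5000, 1.0000)
after link 2: o_2 = (-1.7321, 0.0000, 4.0000)

-1.732 0.000 4.000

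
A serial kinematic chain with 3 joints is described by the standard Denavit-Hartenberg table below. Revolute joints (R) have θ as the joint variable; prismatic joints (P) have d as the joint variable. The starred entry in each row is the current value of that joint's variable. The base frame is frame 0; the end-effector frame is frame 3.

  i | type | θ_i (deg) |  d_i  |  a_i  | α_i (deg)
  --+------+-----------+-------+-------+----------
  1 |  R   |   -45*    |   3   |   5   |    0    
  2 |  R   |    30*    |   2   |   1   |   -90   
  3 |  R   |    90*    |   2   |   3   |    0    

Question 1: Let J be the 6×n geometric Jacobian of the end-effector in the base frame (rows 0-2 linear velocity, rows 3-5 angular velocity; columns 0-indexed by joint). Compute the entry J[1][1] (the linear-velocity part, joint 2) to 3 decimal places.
1.484

axis z_1 = (0.0000,0.0000,1.0000); lever o_n−o_1 = (1.4836,1.6730,-1.0000)
cross product → J_v[:, 1] = (-1.6730,1.4836,0.0000)
J_ω[:, 1] = z_1
entry J[1][1] = 1.4836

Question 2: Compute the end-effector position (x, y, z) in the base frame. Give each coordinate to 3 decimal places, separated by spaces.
5.019 -1.863 2.000

after link 1: o_1 = (3.5355, -3.5355, 3.0000)
after link 2: o_2 = (4.5015, -3.7944, 5.0000)
after link 3: o_3 = (5.0191, -1.8625, 2.0000)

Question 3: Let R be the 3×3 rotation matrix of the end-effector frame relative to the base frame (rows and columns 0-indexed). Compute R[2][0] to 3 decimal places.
-1.000

End-effector x-axis (col 0 of R) = (0.0000,0.0000,-1.0000)
R[2][0] = -1.0000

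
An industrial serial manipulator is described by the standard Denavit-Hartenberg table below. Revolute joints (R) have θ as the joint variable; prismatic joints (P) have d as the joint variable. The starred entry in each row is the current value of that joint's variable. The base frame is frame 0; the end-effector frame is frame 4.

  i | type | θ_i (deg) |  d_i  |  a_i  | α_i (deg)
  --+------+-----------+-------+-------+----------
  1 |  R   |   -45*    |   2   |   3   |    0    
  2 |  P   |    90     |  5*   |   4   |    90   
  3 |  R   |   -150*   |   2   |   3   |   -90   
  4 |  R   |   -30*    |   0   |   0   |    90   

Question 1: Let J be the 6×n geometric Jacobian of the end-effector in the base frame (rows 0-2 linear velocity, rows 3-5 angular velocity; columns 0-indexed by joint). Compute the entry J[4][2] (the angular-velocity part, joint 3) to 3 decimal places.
-0.707

axis z_2 = (0.7071,-0.7071,0.0000); lever o_n−o_2 = (-0.4229,-3.2513,-1.5000)
cross product → J_v[:, 2] = (1.0607,1.0607,-2.5981)
J_ω[:, 2] = z_2
entry J[4][2] = -0.7071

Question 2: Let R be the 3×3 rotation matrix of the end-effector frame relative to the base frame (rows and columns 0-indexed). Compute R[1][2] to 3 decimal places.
-0.306

End-effector z-axis (col 2 of R) = (0.9186,-0.3062,0.2500)
R[1][2] = -0.3062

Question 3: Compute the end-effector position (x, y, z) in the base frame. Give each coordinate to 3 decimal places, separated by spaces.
4.527 -2.544 5.500

after link 1: o_1 = (2.1213, -2.1213, 2.0000)
after link 2: o_2 = (4.9497, 0.7071, 7.0000)
after link 3: o_3 = (4.5268, -2.5442, 5.5000)
after link 4: o_4 = (4.5268, -2.5442, 5.5000)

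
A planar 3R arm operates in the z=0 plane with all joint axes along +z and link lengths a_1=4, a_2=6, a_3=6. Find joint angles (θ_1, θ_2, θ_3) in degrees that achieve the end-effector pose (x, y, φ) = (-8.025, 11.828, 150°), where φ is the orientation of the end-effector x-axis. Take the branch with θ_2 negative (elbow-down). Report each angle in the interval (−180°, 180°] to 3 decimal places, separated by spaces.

wrist centre = target − a_3·(cos φ, sin φ) = (-2.8288, 8.8280)
cos θ_2 = (85.9360−4²−6²)/(2·4·6) = 0.7070; θ_2 = -45.0087° (elbow-down)
β = atan2(8.8280,-2.8288) = 107.7676°; ψ = atan2(-4.2433,8.2420) = -27.2411°
θ_1 = β − ψ = 135.0087°
θ_3 = φ − θ_1 − θ_2 = 60.0001° (wrapped to (-180°,180°])

135.009 -45.009 60.000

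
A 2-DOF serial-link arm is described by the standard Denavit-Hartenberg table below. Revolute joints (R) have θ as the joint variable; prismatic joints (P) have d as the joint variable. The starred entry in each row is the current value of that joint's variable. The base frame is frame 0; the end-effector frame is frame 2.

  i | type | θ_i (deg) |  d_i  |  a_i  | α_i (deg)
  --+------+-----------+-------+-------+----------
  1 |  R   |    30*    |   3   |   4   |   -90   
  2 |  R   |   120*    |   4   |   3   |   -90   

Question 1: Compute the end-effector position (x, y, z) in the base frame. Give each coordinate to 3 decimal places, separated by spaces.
0.165 4.714 0.402

after link 1: o_1 = (3.4641, 2.0000, 3.0000)
after link 2: o_2 = (0.1651, 4.7141, 0.4019)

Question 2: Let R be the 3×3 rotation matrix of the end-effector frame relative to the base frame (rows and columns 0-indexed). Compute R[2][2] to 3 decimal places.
0.500

End-effector z-axis (col 2 of R) = (-0.7500,-0.4330,0.5000)
R[2][2] = 0.5000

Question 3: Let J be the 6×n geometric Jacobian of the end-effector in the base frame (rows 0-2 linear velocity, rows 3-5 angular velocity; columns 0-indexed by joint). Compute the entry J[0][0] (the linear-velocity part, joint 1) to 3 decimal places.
-4.714

axis z_0 = ẑ; lever o_n−o_0 = (0.1651,4.7141,0.4019)
cross product → J_v[:, 0] = (-4.7141,0.1651,0.0000)
J_ω[:, 0] = z_0
entry J[0][0] = -4.7141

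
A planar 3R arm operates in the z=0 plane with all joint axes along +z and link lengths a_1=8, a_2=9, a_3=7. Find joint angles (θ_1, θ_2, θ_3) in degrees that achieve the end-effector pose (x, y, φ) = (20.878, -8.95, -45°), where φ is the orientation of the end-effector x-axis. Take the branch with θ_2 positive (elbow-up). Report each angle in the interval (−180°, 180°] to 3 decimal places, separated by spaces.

-29.999 29.997 -44.998

wrist centre = target − a_3·(cos φ, sin φ) = (15.9283, -4.0003)
cos θ_2 = (269.7112−8²−9²)/(2·8·9) = 0.8661; θ_2 = 29.9971° (elbow-up)
β = atan2(-4.0003,15.9283) = -14.0978°; ψ = atan2(4.4996,15.7945) = 15.9015°
θ_1 = β − ψ = -29.9993°
θ_3 = φ − θ_1 − θ_2 = -44.9978° (wrapped to (-180°,180°])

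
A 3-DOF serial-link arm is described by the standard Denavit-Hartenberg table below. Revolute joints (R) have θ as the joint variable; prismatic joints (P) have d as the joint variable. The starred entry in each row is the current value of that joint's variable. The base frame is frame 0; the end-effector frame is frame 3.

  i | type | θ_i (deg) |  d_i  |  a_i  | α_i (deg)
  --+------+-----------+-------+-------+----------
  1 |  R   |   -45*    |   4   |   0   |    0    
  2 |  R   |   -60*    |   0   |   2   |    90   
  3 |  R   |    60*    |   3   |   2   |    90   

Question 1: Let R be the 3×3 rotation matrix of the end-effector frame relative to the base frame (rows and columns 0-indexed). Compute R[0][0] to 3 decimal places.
End-effector x-axis (col 0 of R) = (-0.1294,-0.4830,0.8660)
R[0][0] = -0.1294

-0.129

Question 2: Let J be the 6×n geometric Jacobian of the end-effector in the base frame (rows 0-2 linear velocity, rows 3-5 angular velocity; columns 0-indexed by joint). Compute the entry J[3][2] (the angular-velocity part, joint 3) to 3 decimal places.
axis z_2 = (-0.9659,0.2588,0.0000); lever o_n−o_2 = (-3.1566,-0.1895,1.7321)
cross product → J_v[:, 2] = (0.4483,1.6730,1.0000)
J_ω[:, 2] = z_2
entry J[3][2] = -0.9659

-0.966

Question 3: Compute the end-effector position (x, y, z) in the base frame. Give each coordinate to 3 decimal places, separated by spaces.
-3.674 -2.121 5.732

after link 1: o_1 = (0.0000, 0.0000, 4.0000)
after link 2: o_2 = (-0.5176, -1.9319, 4.0000)
after link 3: o_3 = (-3.6742, -2.1213, 5.7321)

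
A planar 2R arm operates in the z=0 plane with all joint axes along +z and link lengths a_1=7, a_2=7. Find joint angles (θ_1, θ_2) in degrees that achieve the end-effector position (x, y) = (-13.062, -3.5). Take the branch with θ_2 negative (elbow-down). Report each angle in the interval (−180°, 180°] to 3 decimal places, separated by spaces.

-149.997 -30.005

cos θ_2 = (182.8658−7²−7²)/(2·7·7) = 0.8660; θ_2 = -30.0054° (elbow-down)
β = atan2(-3.5000,-13.0620) = -164.9998°; ψ = atan2(-3.5006,13.0618) = -15.0027°
θ_1 = β − ψ = -149.9971°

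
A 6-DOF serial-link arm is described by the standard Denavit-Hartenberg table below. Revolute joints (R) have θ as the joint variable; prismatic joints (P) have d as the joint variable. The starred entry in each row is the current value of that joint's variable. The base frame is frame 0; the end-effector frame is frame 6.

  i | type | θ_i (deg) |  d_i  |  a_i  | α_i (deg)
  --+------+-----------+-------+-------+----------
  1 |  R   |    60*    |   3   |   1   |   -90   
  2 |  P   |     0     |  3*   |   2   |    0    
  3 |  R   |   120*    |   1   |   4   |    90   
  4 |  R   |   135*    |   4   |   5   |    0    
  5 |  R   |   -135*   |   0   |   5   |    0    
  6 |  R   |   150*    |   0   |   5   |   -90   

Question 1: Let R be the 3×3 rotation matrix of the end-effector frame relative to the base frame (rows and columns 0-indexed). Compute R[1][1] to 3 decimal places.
-0.750

End-effector y-axis (col 1 of R) = (-0.4330,-0.7500,0.5000)
R[1][1] = -0.7500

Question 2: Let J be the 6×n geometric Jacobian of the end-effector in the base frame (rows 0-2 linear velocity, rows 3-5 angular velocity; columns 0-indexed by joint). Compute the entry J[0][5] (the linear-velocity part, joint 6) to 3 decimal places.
axis z_5 = (0.4330,0.7500,-0.5000); lever o_n−o_5 = (-1.0825,3.1250,3.7500)
cross product → J_v[:, 5] = (4.3750,-1.0825,2.1651)
J_ω[:, 5] = z_5
entry J[0][5] = 4.3750

4.375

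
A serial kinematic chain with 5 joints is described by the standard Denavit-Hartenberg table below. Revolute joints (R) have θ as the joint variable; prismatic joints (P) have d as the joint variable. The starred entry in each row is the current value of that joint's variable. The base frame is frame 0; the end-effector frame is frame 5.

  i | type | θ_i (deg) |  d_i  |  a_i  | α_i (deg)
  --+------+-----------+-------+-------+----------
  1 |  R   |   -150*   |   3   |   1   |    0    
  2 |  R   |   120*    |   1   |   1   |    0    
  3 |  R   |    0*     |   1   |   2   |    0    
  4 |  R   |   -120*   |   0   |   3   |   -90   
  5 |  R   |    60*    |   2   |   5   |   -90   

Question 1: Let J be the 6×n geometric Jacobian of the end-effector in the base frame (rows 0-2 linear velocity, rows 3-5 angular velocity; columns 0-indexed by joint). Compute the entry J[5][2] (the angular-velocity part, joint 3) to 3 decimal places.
axis z_2 = (0.0000,0.0000,1.0000); lever o_n−o_2 = (-2.0311,-5.4821,-3.3301)
cross product → J_v[:, 2] = (5.4821,-2.0311,0.0000)
J_ω[:, 2] = z_2
entry J[5][2] = 1.0000

1.000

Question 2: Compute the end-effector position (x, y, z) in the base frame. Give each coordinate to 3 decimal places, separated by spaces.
-2.031 -6.482 0.670

after link 1: o_1 = (-0.8660, -0.5000, 3.0000)
after link 2: o_2 = (-0.0000, -1.0000, 4.0000)
after link 3: o_3 = (1.7321, -2.0000, 5.0000)
after link 4: o_4 = (-0.8660, -3.5000, 5.0000)
after link 5: o_5 = (-2.0311, -6.4821, 0.6699)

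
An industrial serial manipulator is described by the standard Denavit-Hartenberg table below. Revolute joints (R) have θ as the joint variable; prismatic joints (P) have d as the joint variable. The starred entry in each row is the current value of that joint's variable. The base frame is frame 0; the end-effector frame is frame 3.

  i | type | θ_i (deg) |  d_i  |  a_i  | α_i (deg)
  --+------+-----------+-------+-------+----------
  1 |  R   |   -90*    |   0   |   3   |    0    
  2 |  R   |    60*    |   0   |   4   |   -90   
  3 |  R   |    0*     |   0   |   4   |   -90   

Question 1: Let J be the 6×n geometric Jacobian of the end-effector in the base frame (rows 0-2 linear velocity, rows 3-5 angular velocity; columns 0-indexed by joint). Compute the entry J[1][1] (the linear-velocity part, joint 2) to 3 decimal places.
6.928

axis z_1 = (0.0000,0.0000,1.0000); lever o_n−o_1 = (6.9282,-4.0000,0.0000)
cross product → J_v[:, 1] = (4.0000,6.9282,-0.0000)
J_ω[:, 1] = z_1
entry J[1][1] = 6.9282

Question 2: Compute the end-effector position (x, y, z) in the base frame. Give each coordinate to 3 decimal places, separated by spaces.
6.928 -7.000 0.000

after link 1: o_1 = (0.0000, -3.0000, 0.0000)
after link 2: o_2 = (3.4641, -5.0000, 0.0000)
after link 3: o_3 = (6.9282, -7.0000, 0.0000)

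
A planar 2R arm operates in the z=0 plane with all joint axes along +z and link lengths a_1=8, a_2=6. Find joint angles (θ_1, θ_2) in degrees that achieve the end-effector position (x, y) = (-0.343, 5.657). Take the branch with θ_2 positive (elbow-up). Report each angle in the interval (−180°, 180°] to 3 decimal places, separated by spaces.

cos θ_2 = (32.1193−8²−6²)/(2·8·6) = -0.7071; θ_2 = 134.9987° (elbow-up)
β = atan2(5.6570,-0.3430) = 93.4698°; ψ = atan2(4.2427,3.7575) = 48.4712°
θ_1 = β − ψ = 44.9985°

44.999 134.999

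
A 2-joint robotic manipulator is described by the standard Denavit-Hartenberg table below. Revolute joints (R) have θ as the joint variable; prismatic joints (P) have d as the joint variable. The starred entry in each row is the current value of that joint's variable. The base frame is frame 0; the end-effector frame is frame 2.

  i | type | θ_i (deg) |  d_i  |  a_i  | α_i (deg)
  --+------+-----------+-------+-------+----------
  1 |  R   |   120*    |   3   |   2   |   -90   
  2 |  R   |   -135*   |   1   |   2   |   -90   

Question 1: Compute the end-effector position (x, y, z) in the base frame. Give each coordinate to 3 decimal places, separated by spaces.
-1.159 0.007 4.414

after link 1: o_1 = (-1.0000, 1.7321, 3.0000)
after link 2: o_2 = (-1.1589, 0.0073, 4.4142)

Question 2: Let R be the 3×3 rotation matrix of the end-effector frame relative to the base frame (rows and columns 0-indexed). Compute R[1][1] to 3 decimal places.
End-effector y-axis (col 1 of R) = (0.8660,0.5000,-0.0000)
R[1][1] = 0.5000

0.500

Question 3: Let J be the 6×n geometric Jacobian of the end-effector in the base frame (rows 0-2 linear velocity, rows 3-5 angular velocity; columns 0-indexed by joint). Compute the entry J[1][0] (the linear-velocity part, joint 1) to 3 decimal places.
axis z_0 = ẑ; lever o_n−o_0 = (-1.1589,0.0073,4.4142)
cross product → J_v[:, 0] = (-0.0073,-1.1589,0.0000)
J_ω[:, 0] = z_0
entry J[1][0] = -1.1589

-1.159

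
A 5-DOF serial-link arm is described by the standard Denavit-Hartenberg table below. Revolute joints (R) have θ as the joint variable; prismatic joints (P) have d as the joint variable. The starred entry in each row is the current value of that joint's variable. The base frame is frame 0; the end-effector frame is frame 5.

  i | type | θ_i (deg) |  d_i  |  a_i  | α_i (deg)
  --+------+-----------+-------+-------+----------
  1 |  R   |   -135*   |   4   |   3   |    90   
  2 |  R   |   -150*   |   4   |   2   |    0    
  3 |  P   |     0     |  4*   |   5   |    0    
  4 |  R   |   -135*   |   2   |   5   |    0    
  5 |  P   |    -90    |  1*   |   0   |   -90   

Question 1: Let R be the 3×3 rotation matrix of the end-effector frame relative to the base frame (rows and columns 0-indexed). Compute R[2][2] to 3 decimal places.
0.966

End-effector z-axis (col 2 of R) = (-0.1830,-0.1830,0.9659)
R[2][2] = 0.9659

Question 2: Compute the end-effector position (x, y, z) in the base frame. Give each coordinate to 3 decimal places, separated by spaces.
-6.528 9.028 5.330

after link 1: o_1 = (-2.1213, -2.1213, 4.0000)
after link 2: o_2 = (-3.7250, 1.9319, 3.0000)
after link 3: o_3 = (-3.4916, 7.8221, 0.5000)
after link 4: o_4 = (-5.8208, 8.3213, 5.3296)
after link 5: o_5 = (-6.5280, 9.0284, 5.3296)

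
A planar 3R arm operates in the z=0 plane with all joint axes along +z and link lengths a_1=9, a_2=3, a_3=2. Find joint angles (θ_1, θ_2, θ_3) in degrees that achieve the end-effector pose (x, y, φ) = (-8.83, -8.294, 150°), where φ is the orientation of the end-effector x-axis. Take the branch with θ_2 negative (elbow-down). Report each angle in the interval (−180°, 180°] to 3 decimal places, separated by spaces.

wrist centre = target − a_3·(cos φ, sin φ) = (-7.0979, -9.2940)
cos θ_2 = (136.7593−9²−3²)/(2·9·3) = 0.8659; θ_2 = -30.0128° (elbow-down)
β = atan2(-9.2940,-7.0979) = -127.3694°; ψ = atan2(-1.5006,11.5977) = -7.3723°
θ_1 = β − ψ = -119.9971°
θ_3 = φ − θ_1 − θ_2 = -59.9900° (wrapped to (-180°,180°])

-119.997 -30.013 -59.990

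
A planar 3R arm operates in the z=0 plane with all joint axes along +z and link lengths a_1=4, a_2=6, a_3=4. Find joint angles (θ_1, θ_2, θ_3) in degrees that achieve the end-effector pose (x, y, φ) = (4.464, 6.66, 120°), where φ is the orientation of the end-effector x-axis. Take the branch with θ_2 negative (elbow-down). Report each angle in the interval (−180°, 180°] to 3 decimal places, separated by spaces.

wrist centre = target − a_3·(cos φ, sin φ) = (6.4640, 3.1959)
cos θ_2 = (51.9971−4²−6²)/(2·4·6) = -0.0001; θ_2 = -90.0035° (elbow-down)
β = atan2(3.1959,6.4640) = 26.3085°; ψ = atan2(-6.0000,3.9996) = -56.3124°
θ_1 = β − ψ = 82.6208°
θ_3 = φ − θ_1 − θ_2 = 127.3827° (wrapped to (-180°,180°])

82.621 -90.004 127.383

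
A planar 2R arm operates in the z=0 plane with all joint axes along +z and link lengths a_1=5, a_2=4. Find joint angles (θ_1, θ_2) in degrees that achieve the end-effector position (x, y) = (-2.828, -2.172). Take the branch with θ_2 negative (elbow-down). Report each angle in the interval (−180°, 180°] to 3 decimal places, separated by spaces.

-89.990 -135.001

cos θ_2 = (12.7152−5²−4²)/(2·5·4) = -0.7071; θ_2 = -135.0011° (elbow-down)
β = atan2(-2.1720,-2.8280) = -142.4745°; ψ = atan2(-2.8284,2.1715) = -52.4843°
θ_1 = β − ψ = -89.9902°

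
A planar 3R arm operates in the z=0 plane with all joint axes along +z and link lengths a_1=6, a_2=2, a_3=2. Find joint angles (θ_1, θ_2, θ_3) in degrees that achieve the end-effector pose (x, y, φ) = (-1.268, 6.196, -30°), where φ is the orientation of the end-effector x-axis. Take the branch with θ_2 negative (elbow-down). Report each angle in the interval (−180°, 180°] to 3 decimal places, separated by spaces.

120.003 -30.009 -119.994

wrist centre = target − a_3·(cos φ, sin φ) = (-3.0001, 7.1960)
cos θ_2 = (60.7827−6²−2²)/(2·6·2) = 0.8659; θ_2 = -30.0090° (elbow-down)
β = atan2(7.1960,-3.0001) = 112.6315°; ψ = atan2(-1.0003,7.7319) = -7.3714°
θ_1 = β − ψ = 120.0029°
θ_3 = φ − θ_1 − θ_2 = -119.9939° (wrapped to (-180°,180°])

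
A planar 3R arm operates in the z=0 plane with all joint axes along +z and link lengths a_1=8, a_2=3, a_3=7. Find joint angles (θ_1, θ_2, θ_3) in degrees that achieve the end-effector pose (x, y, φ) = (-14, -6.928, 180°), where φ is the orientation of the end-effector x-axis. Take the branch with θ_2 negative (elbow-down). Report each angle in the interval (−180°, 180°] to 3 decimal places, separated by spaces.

-120.000 -60.004 0.004

wrist centre = target − a_3·(cos φ, sin φ) = (-7.0000, -6.9280)
cos θ_2 = (96.9972−8²−3²)/(2·8·3) = 0.4999; θ_2 = -60.0039° (elbow-down)
β = atan2(-6.9280,-7.0000) = -135.2962°; ψ = atan2(-2.5982,9.4998) = -15.2962°
θ_1 = β − ψ = -120.0000°
θ_3 = φ − θ_1 − θ_2 = 0.0039° (wrapped to (-180°,180°])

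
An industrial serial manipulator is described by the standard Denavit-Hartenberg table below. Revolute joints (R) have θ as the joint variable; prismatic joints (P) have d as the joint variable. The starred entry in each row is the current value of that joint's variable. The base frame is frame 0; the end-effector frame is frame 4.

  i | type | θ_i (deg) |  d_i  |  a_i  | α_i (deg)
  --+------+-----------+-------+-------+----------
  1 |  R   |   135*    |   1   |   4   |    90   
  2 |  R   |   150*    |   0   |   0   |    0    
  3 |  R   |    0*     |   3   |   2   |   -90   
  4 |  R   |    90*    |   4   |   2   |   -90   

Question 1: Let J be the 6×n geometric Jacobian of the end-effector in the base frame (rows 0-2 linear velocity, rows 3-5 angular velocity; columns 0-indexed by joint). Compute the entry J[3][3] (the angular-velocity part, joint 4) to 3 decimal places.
axis z_3 = (0.3536,-0.3536,-0.8660); lever o_n−o_3 = (0.0000,-2.8284,-3.4641)
cross product → J_v[:, 3] = (-1.2247,1.2247,-1.0000)
J_ω[:, 3] = z_3
entry J[3][3] = 0.3536

0.354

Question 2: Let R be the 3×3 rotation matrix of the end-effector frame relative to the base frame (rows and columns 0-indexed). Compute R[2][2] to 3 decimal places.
-0.500

End-effector z-axis (col 2 of R) = (-0.6124,0.6124,-0.5000)
R[2][2] = -0.5000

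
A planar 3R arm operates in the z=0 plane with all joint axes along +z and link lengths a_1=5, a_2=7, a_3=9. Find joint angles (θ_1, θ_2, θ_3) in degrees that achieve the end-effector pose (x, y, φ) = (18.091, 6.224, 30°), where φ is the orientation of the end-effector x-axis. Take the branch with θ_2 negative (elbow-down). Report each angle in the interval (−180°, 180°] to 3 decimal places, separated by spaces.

wrist centre = target − a_3·(cos φ, sin φ) = (10.2968, 1.7240)
cos θ_2 = (108.9957−5²−7²)/(2·5·7) = 0.4999; θ_2 = -60.0041° (elbow-down)
β = atan2(1.7240,10.2968) = 9.5049°; ψ = atan2(-6.0624,8.4996) = -35.4989°
θ_1 = β − ψ = 45.0038°
θ_3 = φ − θ_1 − θ_2 = 45.0003° (wrapped to (-180°,180°])

45.004 -60.004 45.000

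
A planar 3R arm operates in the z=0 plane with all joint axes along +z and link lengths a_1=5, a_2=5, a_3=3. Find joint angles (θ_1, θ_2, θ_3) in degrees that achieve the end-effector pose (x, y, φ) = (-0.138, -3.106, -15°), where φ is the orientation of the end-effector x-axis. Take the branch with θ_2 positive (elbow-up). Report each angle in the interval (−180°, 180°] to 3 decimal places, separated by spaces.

wrist centre = target − a_3·(cos φ, sin φ) = (-3.0358, -2.3295)
cos θ_2 = (14.6427−5²−5²)/(2·5·5) = -0.7071; θ_2 = 135.0032° (elbow-up)
β = atan2(-2.3295,-3.0358) = -142.4987°; ψ = atan2(3.5353,1.4643) = 67.5016°
θ_1 = β − ψ = -210.0003°
θ_3 = φ − θ_1 − θ_2 = 59.9971° (wrapped to (-180°,180°])

150.000 135.003 59.997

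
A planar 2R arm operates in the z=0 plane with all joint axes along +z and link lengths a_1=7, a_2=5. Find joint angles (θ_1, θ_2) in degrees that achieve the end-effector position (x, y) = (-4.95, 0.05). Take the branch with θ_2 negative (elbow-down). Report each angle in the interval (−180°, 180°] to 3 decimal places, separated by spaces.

cos θ_2 = (24.5050−7²−5²)/(2·7·5) = -0.7071; θ_2 = -134.9971° (elbow-down)
β = atan2(0.0500,-4.9500) = 179.4213°; ψ = atan2(-3.5357,3.4646) = -45.5816°
θ_1 = β − ψ = 225.0029°

-134.997 -134.997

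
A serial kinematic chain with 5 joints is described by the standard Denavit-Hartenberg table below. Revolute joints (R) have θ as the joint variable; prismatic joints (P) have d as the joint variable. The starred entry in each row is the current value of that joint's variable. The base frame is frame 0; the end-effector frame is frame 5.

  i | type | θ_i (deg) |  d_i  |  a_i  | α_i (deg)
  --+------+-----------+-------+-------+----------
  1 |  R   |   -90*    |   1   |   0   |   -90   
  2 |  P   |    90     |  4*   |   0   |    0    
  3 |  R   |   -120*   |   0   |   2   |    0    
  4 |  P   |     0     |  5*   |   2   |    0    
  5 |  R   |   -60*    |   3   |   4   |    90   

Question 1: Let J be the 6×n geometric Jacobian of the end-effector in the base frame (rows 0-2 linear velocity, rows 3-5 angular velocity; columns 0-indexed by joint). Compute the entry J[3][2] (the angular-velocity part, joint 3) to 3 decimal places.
1.000

axis z_2 = (1.0000,0.0000,0.0000); lever o_n−o_2 = (8.0000,-3.4641,6.0000)
cross product → J_v[:, 2] = (0.0000,-6.0000,-3.4641)
J_ω[:, 2] = z_2
entry J[3][2] = 1.0000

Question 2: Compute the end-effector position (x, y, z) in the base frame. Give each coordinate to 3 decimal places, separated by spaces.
12.000 -3.464 7.000

after link 1: o_1 = (0.0000, 0.0000, 1.0000)
after link 2: o_2 = (4.0000, 0.0000, 1.0000)
after link 3: o_3 = (4.0000, -1.7321, 2.0000)
after link 4: o_4 = (9.0000, -3.4641, 3.0000)
after link 5: o_5 = (12.0000, -3.4641, 7.0000)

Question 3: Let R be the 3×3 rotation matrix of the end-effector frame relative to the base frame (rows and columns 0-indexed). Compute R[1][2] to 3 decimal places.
1.000

End-effector z-axis (col 2 of R) = (-0.0000,1.0000,0.0000)
R[1][2] = 1.0000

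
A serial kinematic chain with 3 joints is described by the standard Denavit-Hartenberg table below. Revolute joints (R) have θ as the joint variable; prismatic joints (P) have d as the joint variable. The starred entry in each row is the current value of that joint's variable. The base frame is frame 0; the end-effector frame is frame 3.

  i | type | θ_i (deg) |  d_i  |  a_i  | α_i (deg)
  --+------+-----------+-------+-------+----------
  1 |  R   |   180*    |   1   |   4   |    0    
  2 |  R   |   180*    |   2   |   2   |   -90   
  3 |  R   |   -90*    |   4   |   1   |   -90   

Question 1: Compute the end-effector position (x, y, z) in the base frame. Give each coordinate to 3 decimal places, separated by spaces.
after link 1: o_1 = (-4.0000, 0.0000, 1.0000)
after link 2: o_2 = (-2.0000, 0.0000, 3.0000)
after link 3: o_3 = (-2.0000, 4.0000, 4.0000)

-2.000 4.000 4.000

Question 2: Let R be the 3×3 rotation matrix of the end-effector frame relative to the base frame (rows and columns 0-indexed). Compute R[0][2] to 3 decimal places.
1.000

End-effector z-axis (col 2 of R) = (1.0000,-0.0000,-0.0000)
R[0][2] = 1.0000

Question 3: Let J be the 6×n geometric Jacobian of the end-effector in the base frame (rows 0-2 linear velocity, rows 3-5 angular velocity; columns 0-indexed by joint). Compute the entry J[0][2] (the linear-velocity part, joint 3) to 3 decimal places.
1.000

axis z_2 = (0.0000,1.0000,0.0000); lever o_n−o_2 = (0.0000,4.0000,1.0000)
cross product → J_v[:, 2] = (1.0000,-0.0000,-0.0000)
J_ω[:, 2] = z_2
entry J[0][2] = 1.0000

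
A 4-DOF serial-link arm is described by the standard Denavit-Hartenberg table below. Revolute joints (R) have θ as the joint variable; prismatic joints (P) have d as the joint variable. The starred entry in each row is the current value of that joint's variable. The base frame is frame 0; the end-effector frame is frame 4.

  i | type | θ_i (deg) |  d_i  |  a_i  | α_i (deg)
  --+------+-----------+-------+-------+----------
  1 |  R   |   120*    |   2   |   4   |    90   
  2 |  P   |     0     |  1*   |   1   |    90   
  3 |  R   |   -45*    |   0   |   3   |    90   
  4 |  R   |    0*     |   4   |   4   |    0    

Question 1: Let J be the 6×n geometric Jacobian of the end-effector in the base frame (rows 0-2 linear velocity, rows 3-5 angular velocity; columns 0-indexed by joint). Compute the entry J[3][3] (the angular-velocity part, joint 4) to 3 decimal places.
axis z_3 = (-0.2588,-0.9659,-0.0000); lever o_n−o_3 = (-4.8990,-2.8284,-0.0000)
cross product → J_v[:, 3] = (0.0000,0.0000,-4.0000)
J_ω[:, 3] = z_3
entry J[3][3] = -0.2588

-0.259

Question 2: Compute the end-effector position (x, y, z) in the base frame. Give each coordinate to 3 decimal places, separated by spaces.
after link 1: o_1 = (-2.0000, 3.4641, 2.0000)
after link 2: o_2 = (-1.6340, 4.8301, 2.0000)
after link 3: o_3 = (-4.5318, 5.6066, 2.0000)
after link 4: o_4 = (-9.4307, 2.7782, 2.0000)

-9.431 2.778 2.000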